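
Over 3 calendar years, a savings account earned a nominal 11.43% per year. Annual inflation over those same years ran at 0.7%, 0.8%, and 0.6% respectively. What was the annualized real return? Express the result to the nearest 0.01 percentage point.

10.66%

Cumulative inflation factor: 1.007 × 1.008 × 1.006 ≈ 1.02115.
Nominal growth factor: 1.38359. Real growth factor = 1.38359 / 1.02115 ≈ 1.35493.
Annualized: 1.35493^(1/3) − 1 ≈ 0.10655.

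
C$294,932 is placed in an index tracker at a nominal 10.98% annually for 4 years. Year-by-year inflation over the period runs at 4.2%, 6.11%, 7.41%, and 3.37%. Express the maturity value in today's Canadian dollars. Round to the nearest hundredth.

Nominal value at maturity: C$294,932 × (1 + 10.98%)^4 ≈ C$447,404.94.
Price-level factor over 4 years: 1.042 × 1.0611 × 1.0741 × 1.0337 ≈ 1.2276180528.
Dividing the nominal maturity value by the price-level factor gives the value in today's money.

C$364,449.63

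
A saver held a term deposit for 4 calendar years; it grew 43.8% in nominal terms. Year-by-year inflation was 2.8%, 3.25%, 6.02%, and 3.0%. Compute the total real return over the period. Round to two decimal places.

Cumulative inflation factor: 1.028 × 1.0325 × 1.0602 × 1.030 ≈ 1.15907.
Nominal growth factor: 1.43800. Real growth factor = 1.43800 / 1.15907 ≈ 1.24065.
Total real return ≈ 24.0654%.

24.07%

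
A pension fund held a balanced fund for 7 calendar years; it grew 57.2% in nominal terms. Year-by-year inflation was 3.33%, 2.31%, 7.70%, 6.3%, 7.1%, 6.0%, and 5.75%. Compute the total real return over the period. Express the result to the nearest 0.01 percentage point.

8.19%

Cumulative inflation factor: 1.0333 × 1.0231 × 1.0770 × 1.063 × 1.071 × 1.060 × 1.0575 ≈ 1.45301.
Nominal growth factor: 1.57200. Real growth factor = 1.57200 / 1.45301 ≈ 1.08189.
Total real return ≈ 8.1891%.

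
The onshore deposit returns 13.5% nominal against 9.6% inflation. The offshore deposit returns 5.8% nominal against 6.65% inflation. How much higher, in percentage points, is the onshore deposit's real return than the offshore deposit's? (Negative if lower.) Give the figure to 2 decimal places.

4.36

The onshore deposit real return: 1.135/1.096 − 1 = 3.558%.
The offshore deposit real return: 1.058/1.0665 − 1 = -0.797%.
Difference: 3.558 − (-0.797) = 4.355 pp.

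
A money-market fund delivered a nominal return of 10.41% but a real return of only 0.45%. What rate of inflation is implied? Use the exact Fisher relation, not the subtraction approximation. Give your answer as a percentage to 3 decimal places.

From (1+r_nom) = (1+r_real)(1+π), we get 1+π = (1 + 10.41%)/(1 + 0.45%) = 1.1041/1.0045 ≈ 1.09915.
So π ≈ 9.9154%.

9.915%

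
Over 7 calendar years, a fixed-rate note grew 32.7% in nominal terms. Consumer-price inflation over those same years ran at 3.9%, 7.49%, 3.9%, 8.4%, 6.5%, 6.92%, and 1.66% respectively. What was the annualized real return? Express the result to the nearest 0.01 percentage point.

-1.32%

Cumulative inflation factor: 1.039 × 1.0749 × 1.039 × 1.084 × 1.065 × 1.0692 × 1.0166 ≈ 1.45609.
Nominal growth factor: 1.32700. Real growth factor = 1.32700 / 1.45609 ≈ 0.91135.
Annualized: 0.91135^(1/7) − 1 ≈ -0.01317.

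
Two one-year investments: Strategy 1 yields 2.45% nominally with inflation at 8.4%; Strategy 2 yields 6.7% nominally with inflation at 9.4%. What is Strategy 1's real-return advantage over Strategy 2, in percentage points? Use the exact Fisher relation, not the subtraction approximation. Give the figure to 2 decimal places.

-3.02

Strategy 1 real return: 1.0245/1.084 − 1 = -5.489%.
Strategy 2 real return: 1.067/1.094 − 1 = -2.468%.
Difference: -5.489 − (-2.468) = -3.021 pp.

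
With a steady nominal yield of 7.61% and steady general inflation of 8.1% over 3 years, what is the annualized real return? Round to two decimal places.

With constant rates the annual real return is the same each year: (1+7.61%)/(1+8.1%) − 1 = -0.00453.

-0.45%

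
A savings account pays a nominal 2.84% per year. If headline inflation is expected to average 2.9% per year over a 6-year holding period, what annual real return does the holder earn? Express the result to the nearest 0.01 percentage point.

With constant rates the annual real return is the same each year: (1+2.84%)/(1+2.9%) − 1 = -0.00058.

-0.06%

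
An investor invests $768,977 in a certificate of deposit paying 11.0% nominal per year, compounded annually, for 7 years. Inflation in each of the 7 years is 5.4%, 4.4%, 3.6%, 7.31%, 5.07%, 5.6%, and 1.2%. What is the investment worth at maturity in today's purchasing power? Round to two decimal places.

Nominal value at maturity: $768,977 × (1 + 11.0%)^7 ≈ $1,596,519.41.
Price-level factor over 7 years: 1.054 × 1.044 × 1.036 × 1.0731 × 1.0507 × 1.056 × 1.012 ≈ 1.3736124636.
Dividing the nominal maturity value by the price-level factor gives the value in today's money.

$1,162,277.90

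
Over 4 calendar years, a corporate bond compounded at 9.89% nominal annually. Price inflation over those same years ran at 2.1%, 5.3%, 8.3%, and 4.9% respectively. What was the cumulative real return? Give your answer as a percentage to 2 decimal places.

Cumulative inflation factor: 1.021 × 1.053 × 1.083 × 1.049 ≈ 1.22140.
Nominal growth factor: 1.45825. Real growth factor = 1.45825 / 1.22140 ≈ 1.19392.
Total real return ≈ 19.3918%.

19.39%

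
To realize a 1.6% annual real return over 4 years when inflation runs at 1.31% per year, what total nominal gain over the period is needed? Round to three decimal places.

12.249%

Required annual nominal rate: (1+1.6%)(1+1.31%) − 1 = 2.93096%.
Cumulative over 4 years: (1 + 0.0293096)^4 − 1 ≈ 0.12249.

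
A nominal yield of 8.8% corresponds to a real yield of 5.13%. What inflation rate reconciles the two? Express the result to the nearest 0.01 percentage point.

3.49%

From (1+r_nom) = (1+r_real)(1+π), we get 1+π = (1 + 8.8%)/(1 + 5.13%) = 1.088/1.0513 ≈ 1.03491.
So π ≈ 3.4909%.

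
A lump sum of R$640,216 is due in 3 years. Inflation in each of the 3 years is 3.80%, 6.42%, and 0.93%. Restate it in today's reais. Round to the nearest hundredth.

R$574,229.69

Price-level factor over 3 years: 1.0380 × 1.0642 × 1.0093 ≈ 1.1149127483.
Purchasing power today: R$640,216 divided by that factor.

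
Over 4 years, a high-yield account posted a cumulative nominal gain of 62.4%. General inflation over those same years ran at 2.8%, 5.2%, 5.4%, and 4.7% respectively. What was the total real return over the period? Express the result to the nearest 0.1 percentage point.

36.1%

Cumulative inflation factor: 1.028 × 1.052 × 1.054 × 1.047 ≈ 1.19343.
Nominal growth factor: 1.62400. Real growth factor = 1.62400 / 1.19343 ≈ 1.36079.
Total real return ≈ 36.0786%.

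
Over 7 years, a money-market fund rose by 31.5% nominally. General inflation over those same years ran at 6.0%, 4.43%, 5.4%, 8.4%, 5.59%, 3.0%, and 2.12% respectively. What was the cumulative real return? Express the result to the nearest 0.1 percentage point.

-6.4%

Cumulative inflation factor: 1.060 × 1.0443 × 1.054 × 1.084 × 1.0559 × 1.030 × 1.0212 ≈ 1.40466.
Nominal growth factor: 1.31500. Real growth factor = 1.31500 / 1.40466 ≈ 0.93617.
Total real return ≈ -6.3832%.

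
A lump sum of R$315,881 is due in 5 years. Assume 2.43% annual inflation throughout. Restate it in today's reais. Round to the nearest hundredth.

R$280,148.07

Price-level factor over 5 years: (1 + 2.43%)^5 ≈ 1.1275501409.
Purchasing power today: R$315,881 divided by that factor.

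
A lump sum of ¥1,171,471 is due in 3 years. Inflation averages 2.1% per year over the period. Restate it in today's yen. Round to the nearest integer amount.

¥1,100,663

Price-level factor over 3 years: (1 + 2.1%)^3 = 1.064332261.
Purchasing power today: ¥1,171,471 divided by that factor.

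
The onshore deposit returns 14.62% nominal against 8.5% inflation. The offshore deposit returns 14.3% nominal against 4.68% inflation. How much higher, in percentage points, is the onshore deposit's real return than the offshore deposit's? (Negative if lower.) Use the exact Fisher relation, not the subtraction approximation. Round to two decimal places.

-3.55

The onshore deposit real return: 1.1462/1.085 − 1 = 5.641%.
The offshore deposit real return: 1.143/1.0468 − 1 = 9.190%.
Difference: 5.641 − 9.190 = -3.549 pp.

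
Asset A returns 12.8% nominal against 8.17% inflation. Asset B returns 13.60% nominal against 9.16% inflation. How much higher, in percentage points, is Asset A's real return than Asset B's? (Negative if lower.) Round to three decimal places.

Asset A real return: 1.128/1.0817 − 1 = 4.2803%.
Asset B real return: 1.1360/1.0916 − 1 = 4.0674%.
Difference: 4.2803 − 4.0674 = 0.2129 pp.

0.213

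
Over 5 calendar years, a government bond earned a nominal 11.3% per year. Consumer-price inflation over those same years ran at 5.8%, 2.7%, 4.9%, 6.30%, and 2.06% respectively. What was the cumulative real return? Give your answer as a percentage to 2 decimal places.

Cumulative inflation factor: 1.058 × 1.027 × 1.049 × 1.0630 × 1.0206 ≈ 1.23657.
Nominal growth factor: 1.70795. Real growth factor = 1.70795 / 1.23657 ≈ 1.38120.
Total real return ≈ 38.1196%.

38.12%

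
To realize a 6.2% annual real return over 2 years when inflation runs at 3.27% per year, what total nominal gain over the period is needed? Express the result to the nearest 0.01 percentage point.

Required annual nominal rate: (1+6.2%)(1+3.27%) − 1 = 9.67274%.
Cumulative over 2 years: (1 + 0.0967274)^2 − 1 ≈ 0.20281.

20.28%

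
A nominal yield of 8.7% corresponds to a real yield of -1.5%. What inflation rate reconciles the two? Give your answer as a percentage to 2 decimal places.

10.36%

From (1+r_nom) = (1+r_real)(1+π), we get 1+π = (1 + 8.7%)/(1 − 1.5%) = 1.087/0.985 ≈ 1.10355.
So π ≈ 10.3553%.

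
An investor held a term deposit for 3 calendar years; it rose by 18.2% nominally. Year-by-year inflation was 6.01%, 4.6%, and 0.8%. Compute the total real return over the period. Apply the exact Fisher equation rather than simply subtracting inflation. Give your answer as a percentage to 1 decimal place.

5.7%

Cumulative inflation factor: 1.0601 × 1.046 × 1.008 ≈ 1.11774.
Nominal growth factor: 1.18200. Real growth factor = 1.18200 / 1.11774 ≈ 1.05750.
Total real return ≈ 5.7495%.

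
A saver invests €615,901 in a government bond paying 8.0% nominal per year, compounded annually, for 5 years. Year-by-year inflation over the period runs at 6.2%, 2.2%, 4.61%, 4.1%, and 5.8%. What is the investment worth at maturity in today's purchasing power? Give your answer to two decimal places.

Nominal value at maturity: €615,901 × (1 + 8.0%)^5 ≈ €904,960.63.
Price-level factor over 5 years: 1.062 × 1.022 × 1.0461 × 1.041 × 1.058 ≈ 1.2505037886.
The maturity value deflated by that factor is the answer in today's purchasing power.

€723,676.84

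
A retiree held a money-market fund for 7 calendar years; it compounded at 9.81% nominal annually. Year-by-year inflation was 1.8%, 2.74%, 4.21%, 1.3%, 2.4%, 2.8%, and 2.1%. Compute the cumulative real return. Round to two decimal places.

62.24%

Cumulative inflation factor: 1.018 × 1.0274 × 1.0421 × 1.013 × 1.024 × 1.028 × 1.021 ≈ 1.18666.
Nominal growth factor: 1.92528. Real growth factor = 1.92528 / 1.18666 ≈ 1.62244.
Total real return ≈ 62.2439%.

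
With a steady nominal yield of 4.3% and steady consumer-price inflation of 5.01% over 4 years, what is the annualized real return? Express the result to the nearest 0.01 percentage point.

-0.68%

With constant rates the annual real return is the same each year: (1+4.3%)/(1+5.01%) − 1 = -0.00676.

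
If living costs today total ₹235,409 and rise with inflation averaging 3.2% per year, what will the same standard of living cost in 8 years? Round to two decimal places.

₹302,873.06

Cumulative price-level factor: (1+3.2%)^8 ≈ 1.2865823177.
The nominal amount required is ₹235,409 scaled up by that factor.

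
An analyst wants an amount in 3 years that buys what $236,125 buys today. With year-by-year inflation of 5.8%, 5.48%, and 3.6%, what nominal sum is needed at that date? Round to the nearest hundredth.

Cumulative price-level factor: 1.058 × 1.0548 × 1.036 = 1.1561536224.
The nominal amount required is $236,125 scaled up by that factor.

$272,996.77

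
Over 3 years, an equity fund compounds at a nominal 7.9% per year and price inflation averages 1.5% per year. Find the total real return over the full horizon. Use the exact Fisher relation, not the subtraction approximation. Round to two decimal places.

The annual real rate is (1+7.9%)/(1+1.5%) − 1 = 6.3054%.
Compounded over 3 years: (1 + 0.063054)^3 − 1 ≈ 0.20134.

20.13%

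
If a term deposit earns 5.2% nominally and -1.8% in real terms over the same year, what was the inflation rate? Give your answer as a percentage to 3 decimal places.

7.128%

From (1+r_nom) = (1+r_real)(1+π), we get 1+π = (1 + 5.2%)/(1 − 1.8%) = 1.052/0.982 ≈ 1.07128.
So π ≈ 7.1283%.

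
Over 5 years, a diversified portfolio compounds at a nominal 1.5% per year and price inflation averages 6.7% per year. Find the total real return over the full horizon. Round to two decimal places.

-22.11%

The annual real rate is (1+1.5%)/(1+6.7%) − 1 = -4.8735%.
Compounded over 5 years: (1 + -0.048735)^5 − 1 ≈ -0.22105.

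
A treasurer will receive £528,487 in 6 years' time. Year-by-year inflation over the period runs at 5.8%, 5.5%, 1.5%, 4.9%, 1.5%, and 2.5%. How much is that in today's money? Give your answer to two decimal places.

£427,429.75

Price-level factor over 6 years: 1.058 × 1.055 × 1.015 × 1.049 × 1.015 × 1.025 ≈ 1.2364300895.
Purchasing power today: £528,487 divided by that factor.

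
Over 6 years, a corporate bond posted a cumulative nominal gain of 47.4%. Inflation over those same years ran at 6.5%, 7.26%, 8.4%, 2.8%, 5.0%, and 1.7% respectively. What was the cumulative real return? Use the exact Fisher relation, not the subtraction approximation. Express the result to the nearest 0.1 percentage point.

Cumulative inflation factor: 1.065 × 1.0726 × 1.084 × 1.028 × 1.050 × 1.017 ≈ 1.35931.
Nominal growth factor: 1.47400. Real growth factor = 1.47400 / 1.35931 ≈ 1.08437.
Total real return ≈ 8.4370%.

8.4%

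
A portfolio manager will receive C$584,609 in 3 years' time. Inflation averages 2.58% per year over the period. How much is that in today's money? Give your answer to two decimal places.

Price-level factor over 3 years: (1 + 2.58%)^3 ≈ 1.0794140935.
Purchasing power today: C$584,609 divided by that factor.

C$541,598.45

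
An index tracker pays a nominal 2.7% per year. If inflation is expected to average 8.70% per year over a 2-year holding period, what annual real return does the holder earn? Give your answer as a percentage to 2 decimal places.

-5.52%

With constant rates the annual real return is the same each year: (1+2.7%)/(1+8.70%) − 1 = -0.05520.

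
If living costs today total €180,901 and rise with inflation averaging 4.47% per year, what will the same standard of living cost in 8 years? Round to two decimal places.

€256,669.18

Cumulative price-level factor: (1+4.47%)^8 ≈ 1.4188378243.
The nominal amount required is €180,901 scaled up by that factor.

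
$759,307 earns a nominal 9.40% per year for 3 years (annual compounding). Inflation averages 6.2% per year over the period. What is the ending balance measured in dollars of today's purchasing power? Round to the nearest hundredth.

$830,033.88

Nominal value at maturity: $759,307 × (1 + 9.40%)^3 ≈ $994,189.95.
Price-level factor over 3 years: (1 + 6.2%)^3 = 1.197770328.
The maturity value deflated by that factor is the answer in today's purchasing power.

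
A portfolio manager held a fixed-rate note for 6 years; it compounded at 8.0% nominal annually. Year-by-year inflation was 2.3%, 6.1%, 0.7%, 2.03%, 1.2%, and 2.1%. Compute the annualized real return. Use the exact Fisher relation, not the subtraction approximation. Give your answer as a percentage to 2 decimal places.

Cumulative inflation factor: 1.023 × 1.061 × 1.007 × 1.0203 × 1.012 × 1.021 ≈ 1.15227.
Nominal growth factor: 1.58687. Real growth factor = 1.58687 / 1.15227 ≈ 1.37717.
Annualized: 1.37717^(1/6) − 1 ≈ 0.05479.

5.48%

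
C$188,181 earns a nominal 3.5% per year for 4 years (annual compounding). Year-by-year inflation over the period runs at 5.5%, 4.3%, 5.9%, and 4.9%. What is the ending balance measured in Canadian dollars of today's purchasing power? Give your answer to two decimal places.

Nominal value at maturity: C$188,181 × (1 + 3.5%)^4 ≈ C$215,942.03.
Price-level factor over 4 years: 1.055 × 1.043 × 1.059 × 1.049 ≈ 1.2223855752.
The maturity value deflated by that factor is the answer in today's purchasing power.

C$176,656.23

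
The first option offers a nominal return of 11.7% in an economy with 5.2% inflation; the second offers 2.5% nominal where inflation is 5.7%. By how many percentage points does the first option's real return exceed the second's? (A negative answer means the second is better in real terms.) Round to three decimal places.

The first option real return: 1.117/1.052 − 1 = 6.1787%.
The second real return: 1.025/1.057 − 1 = -3.0274%.
Difference: 6.1787 − (-3.0274) = 9.2061 pp.

9.206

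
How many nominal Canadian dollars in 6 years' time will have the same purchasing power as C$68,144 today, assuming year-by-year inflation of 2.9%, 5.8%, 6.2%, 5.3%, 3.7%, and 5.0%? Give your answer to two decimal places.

Cumulative price-level factor: 1.029 × 1.058 × 1.062 × 1.053 × 1.037 × 1.050 ≈ 1.3256289681.
The nominal amount required is C$68,144 scaled up by that factor.

C$90,333.66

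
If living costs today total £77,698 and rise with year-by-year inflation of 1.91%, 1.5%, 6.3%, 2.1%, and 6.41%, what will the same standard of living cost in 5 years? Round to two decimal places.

£92,818.41

Cumulative price-level factor: 1.0191 × 1.015 × 1.063 × 1.021 × 1.0641 ≈ 1.1946049051.
The nominal amount required is £77,698 scaled up by that factor.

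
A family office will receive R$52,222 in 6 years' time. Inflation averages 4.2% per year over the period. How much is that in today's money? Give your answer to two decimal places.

R$40,798.78

Price-level factor over 6 years: (1 + 4.2%)^6 ≈ 1.2799892251.
Purchasing power today: R$52,222 divided by that factor.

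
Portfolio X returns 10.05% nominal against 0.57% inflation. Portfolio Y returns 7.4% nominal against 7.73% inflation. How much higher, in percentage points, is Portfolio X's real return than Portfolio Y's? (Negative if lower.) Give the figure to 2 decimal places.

Portfolio X real return: 1.1005/1.0057 − 1 = 9.426%.
Portfolio Y real return: 1.074/1.0773 − 1 = -0.306%.
Difference: 9.426 − (-0.306) = 9.732 pp.

9.73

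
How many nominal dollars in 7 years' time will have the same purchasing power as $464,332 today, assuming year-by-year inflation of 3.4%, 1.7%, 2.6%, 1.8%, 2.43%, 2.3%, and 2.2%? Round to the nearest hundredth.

Cumulative price-level factor: 1.034 × 1.017 × 1.026 × 1.018 × 1.0243 × 1.023 × 1.022 ≈ 1.1762248018.
The nominal amount required is $464,332 scaled up by that factor.

$546,158.81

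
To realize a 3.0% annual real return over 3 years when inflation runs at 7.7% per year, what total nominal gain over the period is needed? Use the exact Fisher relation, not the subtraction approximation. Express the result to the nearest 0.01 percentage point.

Required annual nominal rate: (1+3.0%)(1+7.7%) − 1 = 10.931%.
Cumulative over 3 years: (1 + 0.10931)^3 − 1 ≈ 0.36508.

36.51%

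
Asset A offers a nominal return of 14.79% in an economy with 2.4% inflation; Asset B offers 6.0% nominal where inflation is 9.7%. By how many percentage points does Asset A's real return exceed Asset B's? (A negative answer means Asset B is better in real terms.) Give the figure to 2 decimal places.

15.47

Asset A real return: 1.1479/1.024 − 1 = 12.100%.
Asset B real return: 1.060/1.097 − 1 = -3.373%.
Difference: 12.100 − (-3.373) = 15.473 pp.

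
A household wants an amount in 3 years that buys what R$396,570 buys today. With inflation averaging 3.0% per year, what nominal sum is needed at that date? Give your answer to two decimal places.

R$433,342.75

Cumulative price-level factor: (1+3.0%)^3 = 1.092727.
Multiplying R$396,570 by the price-level factor gives the future nominal sum.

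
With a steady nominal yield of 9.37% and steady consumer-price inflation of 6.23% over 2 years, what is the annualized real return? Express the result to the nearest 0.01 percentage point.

2.96%

With constant rates the annual real return is the same each year: (1+9.37%)/(1+6.23%) − 1 = 0.02956.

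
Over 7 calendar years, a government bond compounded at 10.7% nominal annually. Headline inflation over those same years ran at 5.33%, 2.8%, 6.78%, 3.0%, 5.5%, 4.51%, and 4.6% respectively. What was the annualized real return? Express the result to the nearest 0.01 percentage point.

Cumulative inflation factor: 1.0533 × 1.028 × 1.0678 × 1.030 × 1.055 × 1.0451 × 1.046 ≈ 1.37345.
Nominal growth factor: 2.03720. Real growth factor = 2.03720 / 1.37345 ≈ 1.48327.
Annualized: 1.48327^(1/7) − 1 ≈ 0.05794.

5.79%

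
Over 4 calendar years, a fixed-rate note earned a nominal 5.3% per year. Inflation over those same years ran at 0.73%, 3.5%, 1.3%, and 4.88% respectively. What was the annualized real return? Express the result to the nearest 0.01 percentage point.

2.64%

Cumulative inflation factor: 1.0073 × 1.035 × 1.013 × 1.0488 ≈ 1.10765.
Nominal growth factor: 1.22946. Real growth factor = 1.22946 / 1.10765 ≈ 1.10997.
Annualized: 1.10997^(1/4) − 1 ≈ 0.02643.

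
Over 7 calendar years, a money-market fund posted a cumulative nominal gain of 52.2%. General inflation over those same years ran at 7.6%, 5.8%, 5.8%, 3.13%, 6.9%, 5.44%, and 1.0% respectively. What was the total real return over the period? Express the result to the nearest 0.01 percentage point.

Cumulative inflation factor: 1.076 × 1.058 × 1.058 × 1.0313 × 1.069 × 1.0544 × 1.010 ≈ 1.41408.
Nominal growth factor: 1.52200. Real growth factor = 1.52200 / 1.41408 ≈ 1.07632.
Total real return ≈ 7.6320%.

7.63%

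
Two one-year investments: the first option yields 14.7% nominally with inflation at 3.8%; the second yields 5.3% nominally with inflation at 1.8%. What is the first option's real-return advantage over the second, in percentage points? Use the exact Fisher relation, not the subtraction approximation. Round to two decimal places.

7.06

The first option real return: 1.147/1.038 − 1 = 10.501%.
The second real return: 1.053/1.018 − 1 = 3.438%.
Difference: 10.501 − 3.438 = 7.063 pp.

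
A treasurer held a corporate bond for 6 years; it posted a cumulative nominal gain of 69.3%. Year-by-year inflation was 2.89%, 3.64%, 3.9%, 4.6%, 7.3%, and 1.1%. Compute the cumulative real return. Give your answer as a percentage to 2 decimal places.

34.67%

Cumulative inflation factor: 1.0289 × 1.0364 × 1.039 × 1.046 × 1.073 × 1.011 ≈ 1.25718.
Nominal growth factor: 1.69300. Real growth factor = 1.69300 / 1.25718 ≈ 1.34666.
Total real return ≈ 34.6661%.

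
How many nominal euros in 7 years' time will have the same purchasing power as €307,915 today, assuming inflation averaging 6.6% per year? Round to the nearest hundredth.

€481,649.68

Cumulative price-level factor: (1+6.6%)^7 ≈ 1.5642293588.
The nominal amount required is €307,915 scaled up by that factor.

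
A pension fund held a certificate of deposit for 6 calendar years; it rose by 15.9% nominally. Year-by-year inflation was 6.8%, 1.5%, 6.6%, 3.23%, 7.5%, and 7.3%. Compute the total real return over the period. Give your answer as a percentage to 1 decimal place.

Cumulative inflation factor: 1.068 × 1.015 × 1.066 × 1.0323 × 1.075 × 1.073 ≈ 1.37597.
Nominal growth factor: 1.15900. Real growth factor = 1.15900 / 1.37597 ≈ 0.84232.
Total real return ≈ -15.7684%.

-15.8%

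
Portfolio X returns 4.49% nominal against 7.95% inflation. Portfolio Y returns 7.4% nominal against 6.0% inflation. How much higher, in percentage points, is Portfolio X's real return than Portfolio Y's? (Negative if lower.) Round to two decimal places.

Portfolio X real return: 1.0449/1.0795 − 1 = -3.205%.
Portfolio Y real return: 1.074/1.060 − 1 = 1.321%.
Difference: -3.205 − 1.321 = -4.526 pp.

-4.53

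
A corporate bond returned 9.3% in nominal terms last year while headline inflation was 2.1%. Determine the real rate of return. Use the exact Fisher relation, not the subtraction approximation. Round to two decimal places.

Real return via the Fisher equation: (1 + 9.3%)/(1 + 2.1%) − 1 = 1.093/1.021 − 1 ≈ 0.07052.

7.05%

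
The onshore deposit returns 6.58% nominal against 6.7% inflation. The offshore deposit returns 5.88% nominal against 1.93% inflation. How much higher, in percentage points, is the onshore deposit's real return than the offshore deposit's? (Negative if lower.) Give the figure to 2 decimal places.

The onshore deposit real return: 1.0658/1.067 − 1 = -0.112%.
The offshore deposit real return: 1.0588/1.0193 − 1 = 3.875%.
Difference: -0.112 − 3.875 = -3.987 pp.

-3.99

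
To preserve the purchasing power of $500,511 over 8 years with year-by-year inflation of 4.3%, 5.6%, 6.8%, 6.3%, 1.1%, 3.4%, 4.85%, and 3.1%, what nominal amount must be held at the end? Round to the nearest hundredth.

Cumulative price-level factor: 1.043 × 1.056 × 1.068 × 1.063 × 1.011 × 1.034 × 1.0485 × 1.031 ≈ 1.4130305070.
The nominal amount required is $500,511 scaled up by that factor.

$707,237.31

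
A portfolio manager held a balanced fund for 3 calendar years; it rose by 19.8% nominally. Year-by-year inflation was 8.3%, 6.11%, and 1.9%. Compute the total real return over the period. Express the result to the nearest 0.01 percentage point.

2.31%

Cumulative inflation factor: 1.083 × 1.0611 × 1.019 ≈ 1.17101.
Nominal growth factor: 1.19800. Real growth factor = 1.19800 / 1.17101 ≈ 1.02305.
Total real return ≈ 2.3052%.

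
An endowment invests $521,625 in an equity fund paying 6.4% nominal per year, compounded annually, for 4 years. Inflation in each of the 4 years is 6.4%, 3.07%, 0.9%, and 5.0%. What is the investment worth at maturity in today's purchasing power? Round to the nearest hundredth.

$575,400.90

Nominal value at maturity: $521,625 × (1 + 6.4%)^4 ≈ $668,536.17.
Price-level factor over 4 years: 1.064 × 1.0307 × 1.009 × 1.050 ≈ 1.1618615224.
The maturity value deflated by that factor is the answer in today's purchasing power.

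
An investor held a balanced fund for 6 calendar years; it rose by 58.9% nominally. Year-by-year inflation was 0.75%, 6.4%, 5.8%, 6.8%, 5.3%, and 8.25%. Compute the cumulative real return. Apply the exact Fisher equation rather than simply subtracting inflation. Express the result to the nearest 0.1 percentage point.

15.1%

Cumulative inflation factor: 1.0075 × 1.064 × 1.058 × 1.068 × 1.053 × 1.0825 ≈ 1.38070.
Nominal growth factor: 1.58900. Real growth factor = 1.58900 / 1.38070 ≈ 1.15086.
Total real return ≈ 15.0864%.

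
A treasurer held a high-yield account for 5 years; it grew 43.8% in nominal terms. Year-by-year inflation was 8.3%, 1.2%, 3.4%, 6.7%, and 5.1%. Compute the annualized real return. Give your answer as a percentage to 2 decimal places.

Cumulative inflation factor: 1.083 × 1.012 × 1.034 × 1.067 × 1.051 ≈ 1.27086.
Nominal growth factor: 1.43800. Real growth factor = 1.43800 / 1.27086 ≈ 1.13152.
Annualized: 1.13152^(1/5) − 1 ≈ 0.02502.

2.50%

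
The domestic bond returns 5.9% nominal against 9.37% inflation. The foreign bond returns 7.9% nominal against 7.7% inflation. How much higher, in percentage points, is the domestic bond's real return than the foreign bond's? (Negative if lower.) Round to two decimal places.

The domestic bond real return: 1.059/1.0937 − 1 = -3.173%.
The foreign bond real return: 1.079/1.077 − 1 = 0.186%.
Difference: -3.173 − 0.186 = -3.359 pp.

-3.36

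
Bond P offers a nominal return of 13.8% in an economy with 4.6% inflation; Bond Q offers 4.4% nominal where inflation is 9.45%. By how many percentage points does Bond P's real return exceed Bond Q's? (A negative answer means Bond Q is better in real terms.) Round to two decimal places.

Bond P real return: 1.138/1.046 − 1 = 8.795%.
Bond Q real return: 1.044/1.0945 − 1 = -4.614%.
Difference: 8.795 − (-4.614) = 13.409 pp.

13.41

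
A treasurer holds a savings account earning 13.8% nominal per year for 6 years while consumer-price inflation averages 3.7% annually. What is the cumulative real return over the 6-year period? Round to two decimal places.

The annual real rate is (1+13.8%)/(1+3.7%) − 1 = 9.7396%.
Compounded over 6 years: (1 + 0.097396)^6 − 1 ≈ 0.74655.

74.66%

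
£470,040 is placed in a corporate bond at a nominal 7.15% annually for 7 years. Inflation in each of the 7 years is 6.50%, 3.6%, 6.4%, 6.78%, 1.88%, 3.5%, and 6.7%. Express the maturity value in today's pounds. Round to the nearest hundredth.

Nominal value at maturity: £470,040 × (1 + 7.15%)^7 ≈ £762,219.48.
Price-level factor over 7 years: 1.0650 × 1.036 × 1.064 × 1.0678 × 1.0188 × 1.035 × 1.067 ≈ 1.4103750390.
Dividing the nominal maturity value by the price-level factor gives the value in today's money.

£540,437.44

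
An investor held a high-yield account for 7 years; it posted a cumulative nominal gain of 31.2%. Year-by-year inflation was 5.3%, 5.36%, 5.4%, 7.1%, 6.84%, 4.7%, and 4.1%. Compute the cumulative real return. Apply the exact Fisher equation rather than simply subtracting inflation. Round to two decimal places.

-10.04%

Cumulative inflation factor: 1.053 × 1.0536 × 1.054 × 1.071 × 1.0684 × 1.047 × 1.041 ≈ 1.45836.
Nominal growth factor: 1.31200. Real growth factor = 1.31200 / 1.45836 ≈ 0.89964.
Total real return ≈ -10.0361%.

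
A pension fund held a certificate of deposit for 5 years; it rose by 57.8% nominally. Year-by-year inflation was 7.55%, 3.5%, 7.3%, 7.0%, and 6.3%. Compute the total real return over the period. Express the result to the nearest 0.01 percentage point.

Cumulative inflation factor: 1.0755 × 1.035 × 1.073 × 1.070 × 1.063 ≈ 1.35852.
Nominal growth factor: 1.57800. Real growth factor = 1.57800 / 1.35852 ≈ 1.16155.
Total real return ≈ 16.1554%.

16.16%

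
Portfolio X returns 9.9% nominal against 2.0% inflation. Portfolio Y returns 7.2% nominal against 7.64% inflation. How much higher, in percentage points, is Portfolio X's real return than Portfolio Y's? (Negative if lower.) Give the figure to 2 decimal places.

Portfolio X real return: 1.099/1.020 − 1 = 7.745%.
Portfolio Y real return: 1.072/1.0764 − 1 = -0.409%.
Difference: 7.745 − (-0.409) = 8.154 pp.

8.15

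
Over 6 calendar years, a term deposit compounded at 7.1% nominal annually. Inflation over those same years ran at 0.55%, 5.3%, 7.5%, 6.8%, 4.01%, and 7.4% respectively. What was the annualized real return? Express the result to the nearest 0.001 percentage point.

1.776%

Cumulative inflation factor: 1.0055 × 1.053 × 1.075 × 1.068 × 1.0401 × 1.074 ≈ 1.35791.
Nominal growth factor: 1.50917. Real growth factor = 1.50917 / 1.35791 ≈ 1.11139.
Annualized: 1.11139^(1/6) − 1 ≈ 0.01776.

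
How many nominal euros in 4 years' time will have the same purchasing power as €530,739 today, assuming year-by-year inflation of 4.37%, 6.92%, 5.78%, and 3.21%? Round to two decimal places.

Cumulative price-level factor: 1.0437 × 1.0692 × 1.0578 × 1.0321 ≈ 1.2183160743.
The nominal amount required is €530,739 scaled up by that factor.

€646,607.85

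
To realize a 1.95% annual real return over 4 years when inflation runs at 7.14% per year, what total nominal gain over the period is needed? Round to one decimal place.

Required annual nominal rate: (1+1.95%)(1+7.14%) − 1 = 9.22923%.
Cumulative over 4 years: (1 + 0.0922923)^4 − 1 ≈ 0.42349.

42.3%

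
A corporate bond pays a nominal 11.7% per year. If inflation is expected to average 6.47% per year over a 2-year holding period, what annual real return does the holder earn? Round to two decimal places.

With constant rates the annual real return is the same each year: (1+11.7%)/(1+6.47%) − 1 = 0.04912.

4.91%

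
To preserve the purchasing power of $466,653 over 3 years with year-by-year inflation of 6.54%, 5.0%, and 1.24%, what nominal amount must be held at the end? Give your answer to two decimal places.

Cumulative price-level factor: 1.0654 × 1.050 × 1.0124 = 1.132541508.
The nominal amount required is $466,653 scaled up by that factor.

$528,503.89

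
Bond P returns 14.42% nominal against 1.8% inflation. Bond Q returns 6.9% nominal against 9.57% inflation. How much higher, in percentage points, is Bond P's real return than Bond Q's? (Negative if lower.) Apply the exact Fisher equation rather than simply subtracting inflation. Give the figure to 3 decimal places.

Bond P real return: 1.1442/1.018 − 1 = 12.3969%.
Bond Q real return: 1.069/1.0957 − 1 = -2.4368%.
Difference: 12.3969 − (-2.4368) = 14.8337 pp.

14.834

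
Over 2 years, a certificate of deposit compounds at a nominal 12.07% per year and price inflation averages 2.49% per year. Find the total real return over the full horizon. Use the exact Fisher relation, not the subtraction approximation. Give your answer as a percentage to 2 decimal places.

The annual real rate is (1+12.07%)/(1+2.49%) − 1 = 9.3473%.
Compounded over 2 years: (1 + 0.093473)^2 − 1 ≈ 0.19568.

19.57%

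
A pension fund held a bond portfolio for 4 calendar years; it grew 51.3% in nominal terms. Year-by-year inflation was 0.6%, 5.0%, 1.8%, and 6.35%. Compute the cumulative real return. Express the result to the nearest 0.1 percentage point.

Cumulative inflation factor: 1.006 × 1.050 × 1.018 × 1.0635 ≈ 1.14360.
Nominal growth factor: 1.51300. Real growth factor = 1.51300 / 1.14360 ≈ 1.32302.
Total real return ≈ 32.3020%.

32.3%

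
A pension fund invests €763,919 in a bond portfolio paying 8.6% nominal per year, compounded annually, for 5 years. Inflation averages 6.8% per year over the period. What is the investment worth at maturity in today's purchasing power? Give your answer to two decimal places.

€830,501.03

Nominal value at maturity: €763,919 × (1 + 8.6%)^5 ≈ €1,153,975.10.
Price-level factor over 5 years: (1 + 6.8%)^5 ≈ 1.3894926808.
Dividing the nominal maturity value by the price-level factor gives the value in today's money.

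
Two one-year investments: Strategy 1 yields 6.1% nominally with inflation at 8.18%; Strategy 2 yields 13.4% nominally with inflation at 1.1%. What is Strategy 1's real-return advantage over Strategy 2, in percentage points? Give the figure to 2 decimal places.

Strategy 1 real return: 1.061/1.0818 − 1 = -1.923%.
Strategy 2 real return: 1.134/1.011 − 1 = 12.166%.
Difference: -1.923 − 12.166 = -14.089 pp.

-14.09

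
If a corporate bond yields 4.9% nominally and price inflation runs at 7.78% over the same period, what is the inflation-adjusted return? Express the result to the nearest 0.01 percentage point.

-2.67%

Real return via the Fisher equation: (1 + 4.9%)/(1 + 7.78%) − 1 = 1.049/1.0778 − 1 ≈ -0.02672.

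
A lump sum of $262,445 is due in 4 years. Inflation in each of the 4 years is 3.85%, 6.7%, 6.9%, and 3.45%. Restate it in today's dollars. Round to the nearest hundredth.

Price-level factor over 4 years: 1.0385 × 1.067 × 1.069 × 1.0345 ≈ 1.2254035115.
Purchasing power today: $262,445 divided by that factor.

$214,170.27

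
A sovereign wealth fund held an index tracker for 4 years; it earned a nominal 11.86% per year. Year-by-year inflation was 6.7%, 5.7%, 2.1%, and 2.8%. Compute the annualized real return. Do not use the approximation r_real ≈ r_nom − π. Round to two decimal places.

7.24%

Cumulative inflation factor: 1.067 × 1.057 × 1.021 × 1.028 ≈ 1.18375.
Nominal growth factor: 1.56567. Real growth factor = 1.56567 / 1.18375 ≈ 1.32264.
Annualized: 1.32264^(1/4) − 1 ≈ 0.07241.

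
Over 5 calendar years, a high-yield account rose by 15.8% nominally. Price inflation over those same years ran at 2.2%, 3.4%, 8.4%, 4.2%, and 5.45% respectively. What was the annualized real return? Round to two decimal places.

Cumulative inflation factor: 1.022 × 1.034 × 1.084 × 1.042 × 1.0545 ≈ 1.25868.
Nominal growth factor: 1.15800. Real growth factor = 1.15800 / 1.25868 ≈ 0.92001.
Annualized: 0.92001^(1/5) − 1 ≈ -0.01654.

-1.65%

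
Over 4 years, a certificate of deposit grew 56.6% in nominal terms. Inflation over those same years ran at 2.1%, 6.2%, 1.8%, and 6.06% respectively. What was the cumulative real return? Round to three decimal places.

Cumulative inflation factor: 1.021 × 1.062 × 1.018 × 1.0606 ≈ 1.17071.
Nominal growth factor: 1.56600. Real growth factor = 1.56600 / 1.17071 ≈ 1.33765.
Total real return ≈ 33.7649%.

33.765%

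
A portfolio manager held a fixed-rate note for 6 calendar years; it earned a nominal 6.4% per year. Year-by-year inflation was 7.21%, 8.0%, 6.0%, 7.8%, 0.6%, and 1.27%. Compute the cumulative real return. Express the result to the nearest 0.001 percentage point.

Cumulative inflation factor: 1.0721 × 1.080 × 1.060 × 1.078 × 1.006 × 1.0127 ≈ 1.34791.
Nominal growth factor: 1.45094. Real growth factor = 1.45094 / 1.34791 ≈ 1.07643.
Total real return ≈ 7.6434%.

7.643%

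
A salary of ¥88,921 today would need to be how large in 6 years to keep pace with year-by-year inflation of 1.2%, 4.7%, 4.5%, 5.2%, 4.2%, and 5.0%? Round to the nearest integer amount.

Cumulative price-level factor: 1.012 × 1.047 × 1.045 × 1.052 × 1.042 × 1.050 ≈ 1.2744307521.
Multiplying ¥88,921 by the price-level factor gives the future nominal sum.

¥113,324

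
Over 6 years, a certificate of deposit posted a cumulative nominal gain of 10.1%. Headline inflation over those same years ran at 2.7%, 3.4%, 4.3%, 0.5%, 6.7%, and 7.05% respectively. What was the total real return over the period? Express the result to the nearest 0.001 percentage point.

Cumulative inflation factor: 1.027 × 1.034 × 1.043 × 1.005 × 1.067 × 1.0705 ≈ 1.27143.
Nominal growth factor: 1.10100. Real growth factor = 1.10100 / 1.27143 ≈ 0.86595.
Total real return ≈ -13.4046%.

-13.405%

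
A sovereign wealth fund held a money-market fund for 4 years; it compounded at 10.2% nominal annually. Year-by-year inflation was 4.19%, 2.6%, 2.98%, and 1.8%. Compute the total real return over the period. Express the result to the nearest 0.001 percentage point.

31.599%

Cumulative inflation factor: 1.0419 × 1.026 × 1.0298 × 1.018 ≈ 1.12066.
Nominal growth factor: 1.47478. Real growth factor = 1.47478 / 1.12066 ≈ 1.31599.
Total real return ≈ 31.5989%.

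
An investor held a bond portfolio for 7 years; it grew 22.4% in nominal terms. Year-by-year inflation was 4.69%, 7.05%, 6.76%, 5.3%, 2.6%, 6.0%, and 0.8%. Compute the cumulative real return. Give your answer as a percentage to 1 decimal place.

-11.4%

Cumulative inflation factor: 1.0469 × 1.0705 × 1.0676 × 1.053 × 1.026 × 1.060 × 1.008 ≈ 1.38116.
Nominal growth factor: 1.22400. Real growth factor = 1.22400 / 1.38116 ≈ 0.88621.
Total real return ≈ -11.3785%.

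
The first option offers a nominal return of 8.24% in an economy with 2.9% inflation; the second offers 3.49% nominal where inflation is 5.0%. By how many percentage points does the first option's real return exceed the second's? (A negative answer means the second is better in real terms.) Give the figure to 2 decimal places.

6.63

The first option real return: 1.0824/1.029 − 1 = 5.190%.
The second real return: 1.0349/1.050 − 1 = -1.438%.
Difference: 5.190 − (-1.438) = 6.628 pp.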